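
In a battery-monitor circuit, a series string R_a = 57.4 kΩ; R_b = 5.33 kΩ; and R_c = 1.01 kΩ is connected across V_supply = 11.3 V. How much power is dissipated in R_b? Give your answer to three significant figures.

P ≈ 0.168 mW

ΣR = 63.74 kΩ → I = 11.3/63.74 = 0.1773 mA.
P = I²R = 0.03143 × 5.33 = 0.1675 mW.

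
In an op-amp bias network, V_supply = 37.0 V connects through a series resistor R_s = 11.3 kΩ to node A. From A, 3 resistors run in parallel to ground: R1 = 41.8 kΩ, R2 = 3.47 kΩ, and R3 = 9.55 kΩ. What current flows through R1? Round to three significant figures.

Parallel bank: R_p = 1/(1/41.8 + 1/3.47 + 1/9.55) = 2.399 kΩ.
V_A = 37.0 × 2.399/13.70 = 6.480 V.
Branch current I = V_A/R1 = 6.480/41.8 = 0.1550 mA.

I ≈ 0.155 mA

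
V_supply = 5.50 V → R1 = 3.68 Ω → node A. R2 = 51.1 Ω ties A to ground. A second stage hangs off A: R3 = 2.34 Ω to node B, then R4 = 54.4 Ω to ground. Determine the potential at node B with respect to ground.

V_B ≈ 4.64 V

The second stage (R3 + R4 = 56.74 Ω) loads node A in parallel with R2.
R2 ‖ (R3+R4) = 26.89 Ω.
V_A = 5.50 × 26.89/(3.68 + 26.89) = 4.838 V.
Stage 2 is unloaded, so V_B = V_A · R4/(R3+R4) = 4.838 × 54.4/56.74 = 4.638 V.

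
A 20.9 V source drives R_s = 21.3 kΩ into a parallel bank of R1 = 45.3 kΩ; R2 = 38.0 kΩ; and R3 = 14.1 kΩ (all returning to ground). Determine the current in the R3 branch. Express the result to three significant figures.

Combine the parallel branches: R_p = (1/45.3 + 1/38.0 + 1/14.1)⁻¹ = 8.381 kΩ.
Node voltage V_A = V_supply · R_p/(R_s + R_p) = 20.9 × 0.2824 = 5.902 V.
I(R3) = V_A / R3 = 5.902/14.1 = 0.4186 mA.
(Check via current divider: I_total = 0.7041 mA; share G_k/ΣG = 0.5944 → same result.)

I ≈ 0.419 mA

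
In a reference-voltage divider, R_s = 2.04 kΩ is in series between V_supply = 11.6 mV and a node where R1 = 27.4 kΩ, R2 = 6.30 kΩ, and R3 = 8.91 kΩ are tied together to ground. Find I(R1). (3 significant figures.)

I ≈ 0.260 µA

Combine the parallel branches: R_p = (1/27.4 + 1/6.30 + 1/8.91)⁻¹ = 3.252 kΩ.
V_A = 11.6 × 3.252/5.292 = 7.129 mV.
I(R1) = V_A / R1 = 7.129/27.4 = 0.2602 µA.
(Equivalently: I_total = 2.192 µA, then current-divider fraction G_k/ΣG = 0.1187.)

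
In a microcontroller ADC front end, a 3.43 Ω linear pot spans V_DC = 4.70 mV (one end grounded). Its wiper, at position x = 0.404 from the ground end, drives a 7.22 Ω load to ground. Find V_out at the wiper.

Split the track: R_lower = x·R_p = 1.386 Ω, R_upper = (1−x)·R_p = 2.044 Ω.
R_L loads the lower segment: effective lower R = 1.163 Ω.
V_out = 4.70 × 1.163/(2.044 + 1.163) = 1.704 mV.

V_out ≈ 1.70 mV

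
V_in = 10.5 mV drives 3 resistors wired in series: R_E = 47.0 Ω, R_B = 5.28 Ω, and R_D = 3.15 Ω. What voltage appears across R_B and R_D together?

Series total: ΣR = 47.0 + 5.28 + 3.15 = 55.43 Ω.
R_{R_B..R_D} = 5.28 + 3.15 = 8.430 Ω.
Voltage divider: V = V_in · (8.430 / 55.43) = 10.5 × 0.1521 = 1.597 mV.

V ≈ 1.60 mV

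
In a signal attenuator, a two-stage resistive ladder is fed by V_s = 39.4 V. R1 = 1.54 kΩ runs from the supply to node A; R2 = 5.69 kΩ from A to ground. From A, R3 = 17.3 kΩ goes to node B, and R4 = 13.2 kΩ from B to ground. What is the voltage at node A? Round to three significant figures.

V_A ≈ 29.8 V

Node A sees R2 in parallel with the series input of stage 2, R3 + R4 = 30.50 kΩ.
R2 ‖ (R3+R4) = 4.795 kΩ.
V_A = 39.4 × 4.795/(1.54 + 4.795) = 29.82 V.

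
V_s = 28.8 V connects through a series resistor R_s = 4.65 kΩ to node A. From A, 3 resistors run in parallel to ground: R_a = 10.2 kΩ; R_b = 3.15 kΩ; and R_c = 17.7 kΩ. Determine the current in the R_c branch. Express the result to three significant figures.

I ≈ 0.509 mA

Parallel bank: R_p = 1/(1/10.2 + 1/3.15 + 1/17.7) = 2.119 kΩ.
V_A = 28.8 × 2.119/6.769 = 9.015 V.
Branch current I = V_A/R_c = 9.015/17.7 = 0.5093 mA.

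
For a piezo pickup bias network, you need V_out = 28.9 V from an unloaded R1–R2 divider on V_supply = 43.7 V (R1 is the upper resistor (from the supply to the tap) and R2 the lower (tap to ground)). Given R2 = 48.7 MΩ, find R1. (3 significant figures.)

R1 ≈ 24.9 MΩ

The divider ratio is R2/(R1+R2) = 28.9/43.7 = 0.6613.
Rearranging, R1 = R2·(1−k)/k = 48.7 × 0.5121 = 24.94 MΩ.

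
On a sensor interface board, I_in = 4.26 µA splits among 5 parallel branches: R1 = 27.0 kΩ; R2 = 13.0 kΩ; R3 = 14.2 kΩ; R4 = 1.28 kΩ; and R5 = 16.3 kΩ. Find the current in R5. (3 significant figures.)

I ≈ 0.254 µA

ΣG = 1/27.0 + 1/13.0 + 1/14.2 + 1/1.28 + 1/16.3 = 1.027.
Current divider: I(R5) = I_in · G_k/ΣG = 4.26 × (0.06135/1.027) = 4.26 × 0.05974 = 0.2545 µA.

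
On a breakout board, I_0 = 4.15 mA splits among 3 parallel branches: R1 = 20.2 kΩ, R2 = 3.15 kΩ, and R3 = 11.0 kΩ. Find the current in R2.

I ≈ 2.88 mA

ΣG = 1/20.2 + 1/3.15 + 1/11.0 = 0.4579.
R2 takes the fraction G_k/ΣG = 0.3175/0.4579 = 0.6933, so I = 4.15 × 0.6933 = 2.877 mA.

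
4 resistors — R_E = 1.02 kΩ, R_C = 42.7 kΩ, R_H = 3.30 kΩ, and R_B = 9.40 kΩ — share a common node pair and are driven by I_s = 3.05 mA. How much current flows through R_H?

ΣG = 1/1.02 + 1/42.7 + 1/3.30 + 1/9.40 = 1.413.
By the current-divider rule, I = I_s · G_k/ΣG = 3.05 × 0.2144 = 0.6540 mA.

I ≈ 0.654 mA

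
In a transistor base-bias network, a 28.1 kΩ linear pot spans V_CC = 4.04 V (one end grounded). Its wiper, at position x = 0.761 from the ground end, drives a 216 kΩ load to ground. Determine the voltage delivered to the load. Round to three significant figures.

The pot divides into 6.716 kΩ above the wiper and 21.38 kΩ below.
R_L loads the lower segment: effective lower R = 19.46 kΩ.
Loaded-divider output: V_out = 4.04 × 0.7434 = 3.003 V.

V_out ≈ 3.00 V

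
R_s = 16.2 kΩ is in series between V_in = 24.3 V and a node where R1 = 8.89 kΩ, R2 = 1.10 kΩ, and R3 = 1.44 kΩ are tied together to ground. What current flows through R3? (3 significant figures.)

I ≈ 0.586 mA

Combine the parallel branches: R_p = (1/8.89 + 1/1.10 + 1/1.44)⁻¹ = 0.5827 kΩ.
V_A by voltage divider: V_A = 24.3 × 0.5827/(16.2 + 0.5827) = 0.8438 V.
I(R3) = V_A / R3 = 0.8438/1.44 = 0.5859 mA.
(Equivalently: I_total = 1.448 mA, then current-divider fraction G_k/ΣG = 0.4047.)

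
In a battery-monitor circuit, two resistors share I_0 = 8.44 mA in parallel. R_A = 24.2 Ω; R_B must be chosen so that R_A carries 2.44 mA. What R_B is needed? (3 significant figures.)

In a two-way split, I_A/I_0 = R_B/(R_A + R_B).
2.44/8.44 = R_B/(R_A + R_B) → R_B = R_A · (0.2891)/(1 − 0.2891) = 24.2 × 0.4067 = 9.841 Ω.

R_B ≈ 9.84 Ω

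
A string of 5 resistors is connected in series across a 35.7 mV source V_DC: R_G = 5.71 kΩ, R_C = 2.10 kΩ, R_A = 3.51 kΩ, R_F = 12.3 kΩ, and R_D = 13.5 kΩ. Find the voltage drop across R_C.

V ≈ 2.02 mV

ΣR = 5.71 + 2.10 + 3.51 + 12.3 + 13.5 = 37.12 kΩ.
By the voltage-divider rule, V = 35.7 × 2.100/37.12 = 2.020 mV.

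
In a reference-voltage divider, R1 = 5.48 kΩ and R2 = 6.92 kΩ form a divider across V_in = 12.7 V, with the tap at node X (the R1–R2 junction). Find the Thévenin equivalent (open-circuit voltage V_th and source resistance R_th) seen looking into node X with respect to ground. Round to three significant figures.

V_th ≈ 7.09 V, R_th ≈ 3.06 kΩ

Open-circuit (no load on X): V_th = V_in · R2/(R1 + R2) = 12.7 × 6.92/(5.480 + 6.92) = 7.087 V.
Zeroing V_in shorts the top of R1 to ground, so R_th = R1 ‖ R2 = 3.058 kΩ.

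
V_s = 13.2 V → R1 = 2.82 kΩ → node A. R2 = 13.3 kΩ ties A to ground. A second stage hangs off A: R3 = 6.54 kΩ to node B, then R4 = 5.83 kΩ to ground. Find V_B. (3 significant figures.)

Node A sees R2 in parallel with the series input of stage 2, R3 + R4 = 12.37 kΩ.
Effective lower resistance at A: R2 ‖ 12.37 = 6.409 kΩ.
First divider: V_A = V_s · 6.409/(2.82 + 6.409) = 9.167 V.
V_B = V_A × 0.4713 = 4.320 V.

V_B ≈ 4.32 V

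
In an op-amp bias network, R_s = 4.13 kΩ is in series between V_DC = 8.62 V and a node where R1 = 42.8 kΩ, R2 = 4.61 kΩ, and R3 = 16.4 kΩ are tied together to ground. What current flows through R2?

Parallel bank: R_p = 1/(1/42.8 + 1/4.61 + 1/16.4) = 3.319 kΩ.
V_A by voltage divider: V_A = 8.62 × 3.319/(4.13 + 3.319) = 3.841 V.
I(R2) = V_A / R2 = 3.841/4.61 = 0.8332 mA.
(Equivalently: I_total = 1.157 mA, then current-divider fraction G_k/ΣG = 0.7200.)

I ≈ 0.833 mA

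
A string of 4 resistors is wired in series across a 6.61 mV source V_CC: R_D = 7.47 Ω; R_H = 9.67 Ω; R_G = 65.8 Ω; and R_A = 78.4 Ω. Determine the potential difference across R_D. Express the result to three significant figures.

V ≈ 0.306 mV

Total series resistance ΣR = 7.47 + 9.67 + 65.8 + 78.4 = 161.3 Ω.
V = V_CC · R/ΣR = 6.61 × 0.04630 = 0.3060 mV.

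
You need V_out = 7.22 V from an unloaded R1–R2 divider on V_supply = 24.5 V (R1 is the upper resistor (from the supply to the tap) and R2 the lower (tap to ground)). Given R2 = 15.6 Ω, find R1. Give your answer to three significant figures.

R1 ≈ 37.3 Ω

The divider ratio is R2/(R1+R2) = 7.22/24.5 = 0.2947.
Rearranging, R1 = R2·(1−k)/k = 15.6 × 2.393 = 37.34 Ω.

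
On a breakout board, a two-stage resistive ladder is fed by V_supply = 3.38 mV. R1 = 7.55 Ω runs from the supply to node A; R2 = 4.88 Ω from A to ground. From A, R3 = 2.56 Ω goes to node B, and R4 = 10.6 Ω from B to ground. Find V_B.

V_B ≈ 0.872 mV

The second stage (R3 + R4 = 13.16 Ω) loads node A in parallel with R2.
R2 ‖ (R3+R4) = 3.560 Ω.
V_A = 3.38 × 3.560/(7.55 + 3.560) = 1.083 mV.
V_B = V_A × 0.8055 = 0.8724 mV.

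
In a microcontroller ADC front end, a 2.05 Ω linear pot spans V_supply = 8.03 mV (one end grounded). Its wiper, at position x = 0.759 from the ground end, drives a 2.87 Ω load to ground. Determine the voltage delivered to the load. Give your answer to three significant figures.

V_out ≈ 5.39 mV

Split the track: R_lower = x·R_p = 1.556 Ω, R_upper = (1−x)·R_p = 0.4940 Ω.
(x·R_p) ‖ R_L = 1.009 Ω.
Then V_out = V_supply · 1.009/(0.4940 + 1.009) = 5.390 mV.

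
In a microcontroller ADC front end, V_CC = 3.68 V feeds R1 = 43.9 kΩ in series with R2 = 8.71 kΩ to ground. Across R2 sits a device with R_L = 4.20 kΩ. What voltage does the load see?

V_out ≈ 0.223 V

The load sits in parallel with R2, giving an effective lower resistance R2' = R2·R_L/(R2+R_L) = 2.834 kΩ.
Then V_out = V_CC · R2'/(R1 + R2') = 3.68 × 2.834/46.73 = 0.2231 V.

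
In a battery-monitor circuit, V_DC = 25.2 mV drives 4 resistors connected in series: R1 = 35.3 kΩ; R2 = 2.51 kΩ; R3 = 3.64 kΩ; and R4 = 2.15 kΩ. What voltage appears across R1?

V ≈ 20.4 mV

Series total: ΣR = 35.3 + 2.51 + 3.64 + 2.15 = 43.60 kΩ.
V = V_DC · R/ΣR = 25.2 × 0.8096 = 20.40 mV.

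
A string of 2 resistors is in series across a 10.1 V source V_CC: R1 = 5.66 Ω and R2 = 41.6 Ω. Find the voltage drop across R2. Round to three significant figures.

Series total: ΣR = 5.66 + 41.6 = 47.26 Ω.
V = V_CC · R/ΣR = 10.1 × 0.8802 = 8.890 V.

V ≈ 8.89 V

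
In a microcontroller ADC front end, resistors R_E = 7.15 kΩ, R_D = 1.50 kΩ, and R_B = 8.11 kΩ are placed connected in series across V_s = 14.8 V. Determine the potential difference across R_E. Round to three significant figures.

V ≈ 6.31 V

ΣR = 7.15 + 1.50 + 8.11 = 16.76 kΩ.
By the voltage-divider rule, V = 14.8 × 7.150/16.76 = 6.314 V.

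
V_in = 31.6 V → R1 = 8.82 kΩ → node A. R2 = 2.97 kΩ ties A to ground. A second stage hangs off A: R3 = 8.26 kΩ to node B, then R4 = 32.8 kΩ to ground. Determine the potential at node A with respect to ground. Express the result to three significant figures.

Looking into the second stage from A: R3 + R4 = 41.06 kΩ appears in parallel with R2.
Effective lower resistance at A: R2 ‖ 41.06 = 2.770 kΩ.
So V_A = 31.6 × 0.2390 = 7.552 V.

V_A ≈ 7.55 V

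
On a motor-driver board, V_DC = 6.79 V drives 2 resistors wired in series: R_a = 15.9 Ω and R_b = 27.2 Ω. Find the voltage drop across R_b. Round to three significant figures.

Total series resistance ΣR = 15.9 + 27.2 = 43.10 Ω.
V = V_DC · R/ΣR = 6.79 × 0.6311 = 4.285 V.

V ≈ 4.29 V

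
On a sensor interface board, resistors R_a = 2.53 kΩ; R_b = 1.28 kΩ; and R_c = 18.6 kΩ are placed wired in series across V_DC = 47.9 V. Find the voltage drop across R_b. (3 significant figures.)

Series total: ΣR = 2.53 + 1.28 + 18.6 = 22.41 kΩ.
V = V_DC · R/ΣR = 47.9 × 0.05712 = 2.736 V.

V ≈ 2.74 V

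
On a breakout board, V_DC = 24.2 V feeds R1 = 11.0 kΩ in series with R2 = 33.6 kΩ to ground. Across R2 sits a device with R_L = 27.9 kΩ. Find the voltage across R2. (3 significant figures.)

The load sits in parallel with R2, giving an effective lower resistance R2' = R2·R_L/(R2+R_L) = 15.24 kΩ.
Voltage divider with the loaded lower leg: V_out = 24.2 × 15.24/(11.0 + 15.24) = 24.2 × 0.5808 = 14.06 V.
(Unloaded it would be 18.2 V; the load pulls it down.)

V_out ≈ 14.1 V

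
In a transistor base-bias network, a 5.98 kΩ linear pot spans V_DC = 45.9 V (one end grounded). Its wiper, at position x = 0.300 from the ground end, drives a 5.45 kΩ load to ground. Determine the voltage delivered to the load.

The pot divides into 4.186 kΩ above the wiper and 1.794 kΩ below.
(x·R_p) ‖ R_L = 1.350 kΩ.
V_out = 45.9 × 1.350/(4.186 + 1.350) = 11.19 V.

V_out ≈ 11.2 V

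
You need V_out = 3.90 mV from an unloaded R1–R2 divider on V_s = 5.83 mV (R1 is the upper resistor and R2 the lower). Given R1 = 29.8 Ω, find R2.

Required fraction k = V_out/V_s = 0.6690.
R2 = R1 · 0.6690/(1 − 0.6690) = 60.22 Ω.

R2 ≈ 60.2 Ω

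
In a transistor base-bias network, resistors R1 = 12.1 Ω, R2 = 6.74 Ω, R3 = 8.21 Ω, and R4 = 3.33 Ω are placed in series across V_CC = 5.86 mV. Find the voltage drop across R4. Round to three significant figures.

V ≈ 0.642 mV

Total series resistance ΣR = 12.1 + 6.74 + 8.21 + 3.33 = 30.38 Ω.
V = V_CC · R/ΣR = 5.86 × 0.1096 = 0.6423 mV.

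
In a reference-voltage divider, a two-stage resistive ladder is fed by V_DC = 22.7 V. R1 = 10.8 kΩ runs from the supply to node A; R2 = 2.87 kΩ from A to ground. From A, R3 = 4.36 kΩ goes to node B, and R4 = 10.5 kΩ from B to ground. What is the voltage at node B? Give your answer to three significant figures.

V_B ≈ 2.92 V

Node A sees R2 in parallel with the series input of stage 2, R3 + R4 = 14.86 kΩ.
Effective lower resistance at A: R2 ‖ 14.86 = 2.405 kΩ.
So V_A = 22.7 × 0.1822 = 4.135 V.
Stage 2 is unloaded, so V_B = V_A · R4/(R3+R4) = 4.135 × 10.5/14.86 = 2.922 V.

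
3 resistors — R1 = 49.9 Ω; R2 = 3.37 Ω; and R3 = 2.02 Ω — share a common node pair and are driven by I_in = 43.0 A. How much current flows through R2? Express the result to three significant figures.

Total conductance ΣG = 1/49.9 + 1/3.37 + 1/2.02 = 0.8118 (units of 1/Ω).
Current divider: I(R2) = I_in · G_k/ΣG = 43.0 × (0.2967/0.8118) = 43.0 × 0.3655 = 15.72 A.

I ≈ 15.7 A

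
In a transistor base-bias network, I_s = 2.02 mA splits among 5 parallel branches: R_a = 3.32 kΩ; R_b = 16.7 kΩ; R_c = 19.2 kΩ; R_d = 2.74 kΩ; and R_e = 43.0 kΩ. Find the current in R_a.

Conductances: ΣG = 1/3.32 + 1/16.7 + 1/19.2 + 1/2.74 + 1/43.0 = 0.8014 (1/kΩ).
R_a takes the fraction G_k/ΣG = 0.3012/0.8014 = 0.3759, so I = 2.02 × 0.3759 = 0.7592 mA.

I ≈ 0.759 mA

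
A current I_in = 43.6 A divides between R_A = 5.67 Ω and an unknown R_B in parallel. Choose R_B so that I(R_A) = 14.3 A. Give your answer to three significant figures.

In a two-way split, I_A/I_in = R_B/(R_A + R_B).
With f = 0.3280, R_B = R_A · f/(1−f) = 5.67 × 0.4881 = 2.767 Ω.

R_B ≈ 2.77 Ω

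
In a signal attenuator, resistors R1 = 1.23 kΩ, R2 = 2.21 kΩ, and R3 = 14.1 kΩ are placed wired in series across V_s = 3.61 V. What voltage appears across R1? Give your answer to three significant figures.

V ≈ 0.253 V

Series total: ΣR = 1.23 + 2.21 + 14.1 = 17.54 kΩ.
V = V_s · R/ΣR = 3.61 × 0.07013 = 0.2532 V.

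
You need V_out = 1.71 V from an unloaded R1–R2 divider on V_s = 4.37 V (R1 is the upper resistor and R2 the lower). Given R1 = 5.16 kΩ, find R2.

The divider ratio is R2/(R1+R2) = 1.71/4.37 = 0.3913.
Rearranging, R2 = R1·k/(1−k) = 5.16 × 0.6429 = 3.317 kΩ.

R2 ≈ 3.32 kΩ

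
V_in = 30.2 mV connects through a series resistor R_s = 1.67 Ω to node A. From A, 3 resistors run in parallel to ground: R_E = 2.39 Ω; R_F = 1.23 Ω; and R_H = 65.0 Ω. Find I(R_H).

I ≈ 0.151 mA

Equivalent of the parallel group: R_p = 0.8021 Ω.
V_A by voltage divider: V_A = 30.2 × 0.8021/(1.67 + 0.8021) = 9.798 mV.
Branch current I = V_A/R_H = 9.798/65.0 = 0.1507 mA.
(Equivalently: I_total = 12.22 mA, then current-divider fraction G_k/ΣG = 0.01234.)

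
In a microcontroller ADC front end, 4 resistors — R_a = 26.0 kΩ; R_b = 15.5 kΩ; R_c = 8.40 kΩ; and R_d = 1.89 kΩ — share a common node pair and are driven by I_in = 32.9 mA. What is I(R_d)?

I ≈ 23.2 mA

Total conductance ΣG = 1/26.0 + 1/15.5 + 1/8.40 + 1/1.89 = 0.7511 (units of 1/kΩ).
R_d takes the fraction G_k/ΣG = 0.5291/0.7511 = 0.7044, so I = 32.9 × 0.7044 = 23.18 mA.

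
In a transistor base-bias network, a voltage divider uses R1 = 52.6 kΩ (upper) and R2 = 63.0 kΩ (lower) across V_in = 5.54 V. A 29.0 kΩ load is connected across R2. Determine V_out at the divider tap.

V_out ≈ 1.52 V

First combine the lower leg with the load: R2 ‖ R_L = 19.86 kΩ.
Then V_out = V_in · R2'/(R1 + R2') = 5.54 × 19.86/72.46 = 1.518 V.
(Unloaded it would be 3.02 V; the load pulls it down.)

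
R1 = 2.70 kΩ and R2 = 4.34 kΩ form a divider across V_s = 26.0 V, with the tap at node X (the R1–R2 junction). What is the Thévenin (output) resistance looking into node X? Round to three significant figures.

R_th ≈ 1.66 kΩ

With V_s suppressed (replaced by a short), R_th = R1 ‖ R2 = (2.700 × 4.34)/(2.700 + 4.34) = 1.664 kΩ.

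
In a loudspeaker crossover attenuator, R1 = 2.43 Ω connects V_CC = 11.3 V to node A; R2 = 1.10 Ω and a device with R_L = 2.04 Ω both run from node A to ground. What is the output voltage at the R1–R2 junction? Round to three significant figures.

V_out ≈ 2.57 V

The load sits in parallel with R2, giving an effective lower resistance R2' = R2·R_L/(R2+R_L) = 0.7146 Ω.
Now apply the divider: V_out = 11.3 × 0.2273 = 2.568 V.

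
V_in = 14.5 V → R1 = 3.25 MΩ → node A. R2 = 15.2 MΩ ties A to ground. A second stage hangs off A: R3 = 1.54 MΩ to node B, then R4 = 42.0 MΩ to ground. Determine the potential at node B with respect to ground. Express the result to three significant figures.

The second stage (R3 + R4 = 43.54 MΩ) loads node A in parallel with R2.
R2 ‖ (R3+R4) = 11.27 MΩ.
V_A = 14.5 × 11.27/(3.25 + 11.27) = 11.25 V.
Stage 2 is unloaded, so V_B = V_A · R4/(R3+R4) = 11.25 × 42.0/43.54 = 10.86 V.

V_B ≈ 10.9 V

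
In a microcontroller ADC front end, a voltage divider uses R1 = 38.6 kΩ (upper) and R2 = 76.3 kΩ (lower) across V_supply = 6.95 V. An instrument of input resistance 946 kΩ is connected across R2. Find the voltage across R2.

V_out ≈ 4.49 V

First combine the lower leg with the load: R2 ‖ R_L = 70.61 kΩ.
Voltage divider with the loaded lower leg: V_out = 6.95 × 70.61/(38.6 + 70.61) = 6.95 × 0.6465 = 4.493 V.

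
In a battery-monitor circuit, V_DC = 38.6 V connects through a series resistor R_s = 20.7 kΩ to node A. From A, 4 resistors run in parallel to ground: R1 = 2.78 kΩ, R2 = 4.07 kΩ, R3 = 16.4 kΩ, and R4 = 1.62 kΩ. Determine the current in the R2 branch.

I ≈ 0.344 mA

Parallel bank: R_p = 1/(1/2.78 + 1/4.07 + 1/16.4 + 1/1.62) = 0.7790 kΩ.
Node voltage V_A = V_DC · R_p/(R_s + R_p) = 38.6 × 0.03627 = 1.400 V.
Branch current I = V_A/R2 = 1.400/4.07 = 0.3440 mA.
(Check via current divider: I_total = 1.797 mA; share G_k/ΣG = 0.1914 → same result.)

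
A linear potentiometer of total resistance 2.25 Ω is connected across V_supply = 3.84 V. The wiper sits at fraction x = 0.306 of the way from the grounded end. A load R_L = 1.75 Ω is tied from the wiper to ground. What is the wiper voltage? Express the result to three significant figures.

Split the track: R_lower = x·R_p = 0.6885 Ω, R_upper = (1−x)·R_p = 1.561 Ω.
R_L loads the lower segment: effective lower R = 0.4941 Ω.
V_out = 3.84 × 0.4941/(1.561 + 0.4941) = 0.9230 V.

V_out ≈ 0.923 V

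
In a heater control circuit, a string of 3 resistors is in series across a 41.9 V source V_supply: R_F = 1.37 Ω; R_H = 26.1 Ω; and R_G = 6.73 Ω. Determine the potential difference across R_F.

V ≈ 1.68 V

Total series resistance ΣR = 1.37 + 26.1 + 6.73 = 34.20 Ω.
By the voltage-divider rule, V = 41.9 × 1.370/34.20 = 1.678 V.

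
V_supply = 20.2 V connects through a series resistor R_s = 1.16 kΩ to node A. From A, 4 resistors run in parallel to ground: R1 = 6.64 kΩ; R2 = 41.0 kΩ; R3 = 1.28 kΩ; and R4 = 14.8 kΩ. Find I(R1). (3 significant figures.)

I ≈ 1.39 mA

Parallel bank: R_p = 1/(1/6.64 + 1/41.0 + 1/1.28 + 1/14.8) = 0.9767 kΩ.
Node voltage V_A = V_supply · R_p/(R_s + R_p) = 20.2 × 0.4571 = 9.234 V.
Branch current I = V_A/R1 = 9.234/6.64 = 1.391 mA.
(Check via current divider: I_total = 9.454 mA; share G_k/ΣG = 0.1471 → same result.)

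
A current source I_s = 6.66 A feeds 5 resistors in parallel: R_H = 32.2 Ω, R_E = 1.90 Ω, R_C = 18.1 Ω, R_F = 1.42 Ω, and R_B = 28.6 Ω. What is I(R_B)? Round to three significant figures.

Conductances: ΣG = 1/32.2 + 1/1.90 + 1/18.1 + 1/1.42 + 1/28.6 = 1.352 (1/Ω).
Current divider: I(R_B) = I_s · G_k/ΣG = 6.66 × (0.03497/1.352) = 6.66 × 0.02587 = 0.1723 A.

I ≈ 0.172 A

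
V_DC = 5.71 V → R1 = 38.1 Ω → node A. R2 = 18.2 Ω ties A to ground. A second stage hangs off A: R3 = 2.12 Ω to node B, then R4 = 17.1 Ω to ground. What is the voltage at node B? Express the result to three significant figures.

V_B ≈ 1.00 V

The second stage (R3 + R4 = 19.22 Ω) loads node A in parallel with R2.
R2 ‖ (R3+R4) = 9.348 Ω.
First divider: V_A = V_DC · 9.348/(38.1 + 9.348) = 1.125 V.
V_B = V_A × 0.8897 = 1.001 V.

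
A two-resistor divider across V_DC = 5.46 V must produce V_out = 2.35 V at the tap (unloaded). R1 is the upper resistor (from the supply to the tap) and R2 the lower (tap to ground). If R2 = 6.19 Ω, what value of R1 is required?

V_out/V_DC = R2/(R1+R2) = 0.4304.
So R1 = R2 · (V_DC/V_out − 1) = 6.19 × (5.46/2.35 − 1) = 6.19 × 1.323 = 8.192 Ω.

R1 ≈ 8.19 Ω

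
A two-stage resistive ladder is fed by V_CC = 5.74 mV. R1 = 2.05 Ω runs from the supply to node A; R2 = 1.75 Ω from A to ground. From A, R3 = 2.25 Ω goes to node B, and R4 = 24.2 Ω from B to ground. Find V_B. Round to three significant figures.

The second stage (R3 + R4 = 26.45 Ω) loads node A in parallel with R2.
Effective lower resistance at A: R2 ‖ 26.45 = 1.641 Ω.
V_A = 5.74 × 1.641/(2.05 + 1.641) = 2.552 mV.
Stage 2 is unloaded, so V_B = V_A · R4/(R3+R4) = 2.552 × 24.2/26.45 = 2.335 mV.

V_B ≈ 2.34 mV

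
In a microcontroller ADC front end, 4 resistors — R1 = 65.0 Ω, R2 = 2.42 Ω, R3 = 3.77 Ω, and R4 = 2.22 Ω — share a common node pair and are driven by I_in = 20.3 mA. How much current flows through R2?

Total conductance ΣG = 1/65.0 + 1/2.42 + 1/3.77 + 1/2.22 = 1.144 (units of 1/Ω).
R2 takes the fraction G_k/ΣG = 0.4132/1.144 = 0.3611, so I = 20.3 × 0.3611 = 7.331 mA.

I ≈ 7.33 mA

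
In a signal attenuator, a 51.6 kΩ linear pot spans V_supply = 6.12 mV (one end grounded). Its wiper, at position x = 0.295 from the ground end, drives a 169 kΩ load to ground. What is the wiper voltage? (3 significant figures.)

V_out ≈ 1.70 mV

Split the track: R_lower = x·R_p = 15.22 kΩ, R_upper = (1−x)·R_p = 36.38 kΩ.
(x·R_p) ‖ R_L = 13.96 kΩ.
Then V_out = V_supply · 13.96/(36.38 + 13.96) = 1.698 mV.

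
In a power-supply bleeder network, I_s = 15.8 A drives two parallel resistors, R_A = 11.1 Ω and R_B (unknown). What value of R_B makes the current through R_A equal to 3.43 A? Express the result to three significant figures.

R_B ≈ 3.08 Ω

In a two-way split, I_A/I_s = R_B/(R_A + R_B).
3.43/15.8 = R_B/(R_A + R_B) → R_B = R_A · (0.2171)/(1 − 0.2171) = 11.1 × 0.2773 = 3.078 Ω.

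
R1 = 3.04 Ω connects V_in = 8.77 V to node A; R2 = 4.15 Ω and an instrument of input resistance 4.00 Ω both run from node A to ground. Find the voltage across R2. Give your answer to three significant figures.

V_out ≈ 3.52 V

R2 ‖ R_L = (4.15 × 4.00)/(4.15 + 4.00) = 2.037 Ω.
Voltage divider with the loaded lower leg: V_out = 8.77 × 2.037/(3.04 + 2.037) = 8.77 × 0.4012 = 3.519 V.
(Unloaded it would be 5.06 V; the load pulls it down.)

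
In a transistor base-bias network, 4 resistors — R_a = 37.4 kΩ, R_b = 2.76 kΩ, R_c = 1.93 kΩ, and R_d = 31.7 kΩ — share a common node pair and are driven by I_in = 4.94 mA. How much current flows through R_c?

I ≈ 2.73 mA

ΣG = 1/37.4 + 1/2.76 + 1/1.93 + 1/31.7 = 0.9387.
R_c takes the fraction G_k/ΣG = 0.5181/0.9387 = 0.5519, so I = 4.94 × 0.5519 = 2.727 mA.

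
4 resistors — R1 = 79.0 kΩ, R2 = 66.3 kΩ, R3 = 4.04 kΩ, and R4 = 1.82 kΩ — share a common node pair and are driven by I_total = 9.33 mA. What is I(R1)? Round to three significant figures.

I ≈ 0.143 mA

Conductances: ΣG = 1/79.0 + 1/66.3 + 1/4.04 + 1/1.82 = 0.8247 (1/kΩ).
R1 takes the fraction G_k/ΣG = 0.01266/0.8247 = 0.01535, so I = 9.33 × 0.01535 = 0.1432 mA.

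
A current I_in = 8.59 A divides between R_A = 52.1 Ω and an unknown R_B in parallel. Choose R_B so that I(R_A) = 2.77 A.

The fraction through R_A equals R_B/(R_A+R_B).
2.77/8.59 = R_B/(R_A + R_B) → R_B = R_A · (0.3225)/(1 − 0.3225) = 52.1 × 0.4759 = 24.80 Ω.

R_B ≈ 24.8 Ω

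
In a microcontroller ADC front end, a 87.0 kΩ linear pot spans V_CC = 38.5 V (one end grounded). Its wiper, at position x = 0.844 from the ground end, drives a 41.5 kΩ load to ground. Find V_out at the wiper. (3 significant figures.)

V_out ≈ 25.5 V

Lower segment x·R_p = 73.43 kΩ; upper segment (1−x)·R_p = 13.57 kΩ.
R_L loads the lower segment: effective lower R = 26.51 kΩ.
V_out = 38.5 × 26.51/(13.57 + 26.51) = 25.47 V.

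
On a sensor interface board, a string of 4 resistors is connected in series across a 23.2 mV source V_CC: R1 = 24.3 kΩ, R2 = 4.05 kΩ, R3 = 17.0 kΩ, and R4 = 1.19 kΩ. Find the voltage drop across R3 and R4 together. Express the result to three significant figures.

V ≈ 9.07 mV

Total series resistance ΣR = 24.3 + 4.05 + 17.0 + 1.19 = 46.54 kΩ.
R_{R3..R4} = 17.0 + 1.19 = 18.19 kΩ.
Voltage divider: V = V_CC · (18.19 / 46.54) = 23.2 × 0.3908 = 9.068 mV.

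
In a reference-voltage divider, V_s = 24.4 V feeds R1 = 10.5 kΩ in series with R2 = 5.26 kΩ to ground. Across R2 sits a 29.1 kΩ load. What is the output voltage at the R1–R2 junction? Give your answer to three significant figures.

First combine the lower leg with the load: R2 ‖ R_L = 4.455 kΩ.
Voltage divider with the loaded lower leg: V_out = 24.4 × 4.455/(10.5 + 4.455) = 24.4 × 0.2979 = 7.268 V.

V_out ≈ 7.27 V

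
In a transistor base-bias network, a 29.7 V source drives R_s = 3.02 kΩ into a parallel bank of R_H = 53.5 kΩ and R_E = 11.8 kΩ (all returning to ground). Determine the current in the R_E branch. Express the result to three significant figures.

I ≈ 1.92 mA

Combine the parallel branches: R_p = (1/53.5 + 1/11.8)⁻¹ = 9.668 kΩ.
V_A = 29.7 × 9.668/12.69 = 22.63 V.
Branch current I = V_A/R_E = 22.63/11.8 = 1.918 mA.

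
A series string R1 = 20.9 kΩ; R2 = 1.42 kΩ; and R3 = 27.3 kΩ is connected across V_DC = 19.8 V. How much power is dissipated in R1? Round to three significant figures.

The common current is I = 19.8/49.62 = 0.3990 mA.
P = I²R = 0.1592 × 20.9 = 3.328 mW.

P ≈ 3.33 mW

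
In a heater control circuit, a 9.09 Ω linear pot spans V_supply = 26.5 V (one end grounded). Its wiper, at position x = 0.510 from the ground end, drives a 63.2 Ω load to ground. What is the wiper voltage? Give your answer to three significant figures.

V_out ≈ 13.0 V

Lower segment x·R_p = 4.636 Ω; upper segment (1−x)·R_p = 4.454 Ω.
(x·R_p) ‖ R_L = 4.319 Ω.
Loaded-divider output: V_out = 26.5 × 0.4923 = 13.05 V.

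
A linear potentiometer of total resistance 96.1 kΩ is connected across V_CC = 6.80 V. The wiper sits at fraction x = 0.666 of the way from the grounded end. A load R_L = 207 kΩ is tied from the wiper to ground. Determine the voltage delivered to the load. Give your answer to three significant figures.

V_out ≈ 4.10 V

Lower segment x·R_p = 64.00 kΩ; upper segment (1−x)·R_p = 32.10 kΩ.
(x·R_p) ‖ R_L = 48.89 kΩ.
Loaded-divider output: V_out = 6.80 × 0.6037 = 4.105 V.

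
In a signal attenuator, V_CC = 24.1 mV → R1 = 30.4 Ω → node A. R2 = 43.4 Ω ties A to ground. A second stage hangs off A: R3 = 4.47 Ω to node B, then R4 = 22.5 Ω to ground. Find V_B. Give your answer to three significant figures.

V_B ≈ 7.11 mV

Node A sees R2 in parallel with the series input of stage 2, R3 + R4 = 26.97 Ω.
R2 ‖ (R3+R4) = 16.63 Ω.
So V_A = 24.1 × 0.3537 = 8.523 mV.
Stage 2 is unloaded, so V_B = V_A · R4/(R3+R4) = 8.523 × 22.5/26.97 = 7.110 mV.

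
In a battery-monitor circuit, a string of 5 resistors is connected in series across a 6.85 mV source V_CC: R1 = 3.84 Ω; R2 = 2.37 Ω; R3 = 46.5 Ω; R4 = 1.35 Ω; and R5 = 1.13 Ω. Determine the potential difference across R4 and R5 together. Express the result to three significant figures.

ΣR = 3.84 + 2.37 + 46.5 + 1.35 + 1.13 = 55.19 Ω.
R_{R4..R5} = 1.35 + 1.13 = 2.480 Ω.
Voltage divider: V = V_CC · (2.480 / 55.19) = 6.85 × 0.04494 = 0.3078 mV.

V ≈ 0.308 mV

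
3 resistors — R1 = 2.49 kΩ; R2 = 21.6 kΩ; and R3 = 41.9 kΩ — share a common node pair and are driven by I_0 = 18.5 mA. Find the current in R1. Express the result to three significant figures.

Conductances: ΣG = 1/2.49 + 1/21.6 + 1/41.9 = 0.4718 (1/kΩ).
R1 takes the fraction G_k/ΣG = 0.4016/0.4718 = 0.8513, so I = 18.5 × 0.8513 = 15.75 mA.

I ≈ 15.7 mA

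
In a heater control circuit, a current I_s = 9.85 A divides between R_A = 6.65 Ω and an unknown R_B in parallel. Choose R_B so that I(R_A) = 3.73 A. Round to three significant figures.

R_B ≈ 4.05 Ω

In a two-way split, I_A/I_s = R_B/(R_A + R_B).
3.73/9.85 = R_B/(R_A + R_B) → R_B = R_A · (0.3787)/(1 − 0.3787) = 6.65 × 0.6095 = 4.053 Ω.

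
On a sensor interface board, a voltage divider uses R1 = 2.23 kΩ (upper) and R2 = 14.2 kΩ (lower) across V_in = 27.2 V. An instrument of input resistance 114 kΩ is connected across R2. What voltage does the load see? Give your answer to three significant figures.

R2 ‖ R_L = (14.2 × 114)/(14.2 + 114) = 12.63 kΩ.
Then V_out = V_in · R2'/(R1 + R2') = 27.2 × 12.63/14.86 = 23.12 V.

V_out ≈ 23.1 V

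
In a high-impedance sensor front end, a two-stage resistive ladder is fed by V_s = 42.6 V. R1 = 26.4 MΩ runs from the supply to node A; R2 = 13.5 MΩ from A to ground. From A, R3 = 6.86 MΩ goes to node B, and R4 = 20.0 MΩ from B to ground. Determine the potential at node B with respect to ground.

Looking into the second stage from A: R3 + R4 = 26.86 MΩ appears in parallel with R2.
Effective lower resistance at A: R2 ‖ 26.86 = 8.984 MΩ.
So V_A = 42.6 × 0.2539 = 10.82 V.
Then the unloaded second divider: V_B = V_A × R4/(R3+R4) = 10.82 × 0.7446 = 8.054 V.

V_B ≈ 8.05 V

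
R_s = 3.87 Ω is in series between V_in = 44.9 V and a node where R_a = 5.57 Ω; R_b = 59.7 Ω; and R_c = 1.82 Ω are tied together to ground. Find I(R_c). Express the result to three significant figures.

I ≈ 6.35 A

Combine the parallel branches: R_p = (1/5.57 + 1/59.7 + 1/1.82)⁻¹ = 1.341 Ω.
V_A by voltage divider: V_A = 44.9 × 1.341/(3.87 + 1.341) = 11.55 V.
I(R_c) = V_A / R_c = 11.55/1.82 = 6.349 A.
(Equivalently: I_total = 8.616 A, then current-divider fraction G_k/ΣG = 0.7368.)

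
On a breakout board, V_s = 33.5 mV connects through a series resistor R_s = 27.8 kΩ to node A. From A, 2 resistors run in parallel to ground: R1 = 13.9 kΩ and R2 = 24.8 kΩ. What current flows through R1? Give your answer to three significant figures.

Equivalent of the parallel group: R_p = 8.907 kΩ.
V_A = 33.5 × 8.907/36.71 = 8.129 mV.
I(R1) = V_A / R1 = 8.129/13.9 = 0.5848 µA.
(Equivalently: I_total = 0.9126 µA, then current-divider fraction G_k/ΣG = 0.6408.)

I ≈ 0.585 µA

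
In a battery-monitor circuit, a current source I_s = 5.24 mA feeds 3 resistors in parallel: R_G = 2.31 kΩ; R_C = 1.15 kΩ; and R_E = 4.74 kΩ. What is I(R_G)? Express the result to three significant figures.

Conductances: ΣG = 1/2.31 + 1/1.15 + 1/4.74 = 1.513 (1/kΩ).
By the current-divider rule, I = I_s · G_k/ΣG = 5.24 × 0.2860 = 1.499 mA.

I ≈ 1.50 mA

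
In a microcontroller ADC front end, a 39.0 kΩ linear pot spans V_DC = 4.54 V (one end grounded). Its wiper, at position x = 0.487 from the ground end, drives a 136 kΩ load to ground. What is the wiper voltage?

V_out ≈ 2.06 V

Split the track: R_lower = x·R_p = 18.99 kΩ, R_upper = (1−x)·R_p = 20.01 kΩ.
Lower segment in parallel with the load: 18.99 ‖ 136 = 16.67 kΩ.
Then V_out = V_DC · 16.67/(20.01 + 16.67) = 2.063 V.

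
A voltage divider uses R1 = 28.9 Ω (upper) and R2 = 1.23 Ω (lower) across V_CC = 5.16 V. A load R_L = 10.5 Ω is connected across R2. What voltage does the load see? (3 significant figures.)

V_out ≈ 0.189 V

First combine the lower leg with the load: R2 ‖ R_L = 1.101 Ω.
Now apply the divider: V_out = 5.16 × 0.03670 = 0.1894 V.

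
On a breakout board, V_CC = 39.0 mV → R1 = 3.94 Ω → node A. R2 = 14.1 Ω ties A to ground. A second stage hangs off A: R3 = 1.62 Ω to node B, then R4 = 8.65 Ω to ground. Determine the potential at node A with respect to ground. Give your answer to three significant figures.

Looking into the second stage from A: R3 + R4 = 10.27 Ω appears in parallel with R2.
Effective lower resistance at A: R2 ‖ 10.27 = 5.942 Ω.
First divider: V_A = V_CC · 5.942/(3.94 + 5.942) = 23.45 mV.

V_A ≈ 23.5 mV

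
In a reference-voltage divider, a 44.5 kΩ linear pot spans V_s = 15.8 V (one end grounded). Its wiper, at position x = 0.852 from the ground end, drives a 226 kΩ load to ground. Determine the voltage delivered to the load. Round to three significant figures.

V_out ≈ 13.1 V

The pot divides into 6.586 kΩ above the wiper and 37.91 kΩ below.
R_L loads the lower segment: effective lower R = 32.47 kΩ.
Then V_out = V_s · 32.47/(6.586 + 32.47) = 13.14 V.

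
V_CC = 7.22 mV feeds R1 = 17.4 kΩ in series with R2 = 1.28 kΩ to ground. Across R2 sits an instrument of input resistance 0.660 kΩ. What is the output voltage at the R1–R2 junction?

V_out ≈ 0.176 mV

First combine the lower leg with the load: R2 ‖ R_L = 0.4355 kΩ.
Voltage divider with the loaded lower leg: V_out = 7.22 × 0.4355/(17.4 + 0.4355) = 7.22 × 0.02442 = 0.1763 mV.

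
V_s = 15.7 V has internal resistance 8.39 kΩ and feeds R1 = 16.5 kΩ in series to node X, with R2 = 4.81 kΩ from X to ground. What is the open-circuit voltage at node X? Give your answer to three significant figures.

V_th ≈ 2.54 V

R1' = 8.39 + 16.5 = 24.89 kΩ (source resistance + R1).
Open-circuit (no load on X): V_th = V_s · R2/(R1' + R2) = 15.7 × 4.81/(24.89 + 4.81) = 2.543 V.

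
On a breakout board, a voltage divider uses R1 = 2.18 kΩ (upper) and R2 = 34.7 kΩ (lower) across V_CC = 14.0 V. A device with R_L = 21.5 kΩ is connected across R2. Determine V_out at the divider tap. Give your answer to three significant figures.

V_out ≈ 12.0 V

The load sits in parallel with R2, giving an effective lower resistance R2' = R2·R_L/(R2+R_L) = 13.27 kΩ.
Then V_out = V_CC · R2'/(R1 + R2') = 14.0 × 13.27/15.45 = 12.03 V.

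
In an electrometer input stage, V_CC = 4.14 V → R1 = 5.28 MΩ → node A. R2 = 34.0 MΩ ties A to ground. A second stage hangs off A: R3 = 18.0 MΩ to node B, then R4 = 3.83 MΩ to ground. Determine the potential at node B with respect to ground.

V_B ≈ 0.520 V

The second stage (R3 + R4 = 21.83 MΩ) loads node A in parallel with R2.
R2 ‖ (R3+R4) = 13.29 MΩ.
First divider: V_A = V_CC · 13.29/(5.28 + 13.29) = 2.963 V.
Then the unloaded second divider: V_B = V_A × R4/(R3+R4) = 2.963 × 0.1754 = 0.5199 V.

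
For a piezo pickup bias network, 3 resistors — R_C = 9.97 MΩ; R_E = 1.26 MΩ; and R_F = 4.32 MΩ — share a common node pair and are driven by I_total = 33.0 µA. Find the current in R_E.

I ≈ 23.3 µA

Total conductance ΣG = 1/9.97 + 1/1.26 + 1/4.32 = 1.125 (units of 1/MΩ).
Current divider: I(R_E) = I_total · G_k/ΣG = 33.0 × (0.7937/1.125) = 33.0 × 0.7052 = 23.27 µA.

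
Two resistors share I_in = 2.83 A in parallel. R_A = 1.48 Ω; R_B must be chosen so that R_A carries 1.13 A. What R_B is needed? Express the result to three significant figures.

In a two-way split, I_A/I_in = R_B/(R_A + R_B).
With f = 0.3993, R_B = R_A · f/(1−f) = 1.48 × 0.6647 = 0.9838 Ω.

R_B ≈ 0.984 Ω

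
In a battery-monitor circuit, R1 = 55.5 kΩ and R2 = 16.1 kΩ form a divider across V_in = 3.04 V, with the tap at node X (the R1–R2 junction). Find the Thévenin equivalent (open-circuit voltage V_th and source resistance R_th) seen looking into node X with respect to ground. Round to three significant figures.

With X open, the divider is unloaded: V_th = 3.04 × 16.1/71.60 = 0.6836 V.
Looking into X with the source shorted: R_th = R1·R2/(R1+R2) = 55.50 × 16.1/71.60 = 12.48 kΩ.

V_th ≈ 0.684 V, R_th ≈ 12.5 kΩ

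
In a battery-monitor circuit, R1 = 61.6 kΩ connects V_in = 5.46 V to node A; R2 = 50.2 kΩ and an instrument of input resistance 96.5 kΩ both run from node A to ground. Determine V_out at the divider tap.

V_out ≈ 1.91 V

The load sits in parallel with R2, giving an effective lower resistance R2' = R2·R_L/(R2+R_L) = 33.02 kΩ.
Voltage divider with the loaded lower leg: V_out = 5.46 × 33.02/(61.6 + 33.02) = 5.46 × 0.3490 = 1.905 V.
(Unloaded it would be 2.45 V; the load pulls it down.)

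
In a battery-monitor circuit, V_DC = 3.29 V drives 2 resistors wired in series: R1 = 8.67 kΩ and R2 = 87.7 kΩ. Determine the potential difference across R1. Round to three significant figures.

V ≈ 0.296 V

ΣR = 8.67 + 87.7 = 96.37 kΩ.
V = V_DC · R/ΣR = 3.29 × 0.08997 = 0.2960 V.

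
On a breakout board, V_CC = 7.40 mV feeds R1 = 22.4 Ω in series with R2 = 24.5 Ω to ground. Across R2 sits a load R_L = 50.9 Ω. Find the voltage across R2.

V_out ≈ 3.14 mV

R2 ‖ R_L = (24.5 × 50.9)/(24.5 + 50.9) = 16.54 Ω.
Voltage divider with the loaded lower leg: V_out = 7.40 × 16.54/(22.4 + 16.54) = 7.40 × 0.4247 = 3.143 mV.
(Unloaded it would be 3.87 mV; the load pulls it down.)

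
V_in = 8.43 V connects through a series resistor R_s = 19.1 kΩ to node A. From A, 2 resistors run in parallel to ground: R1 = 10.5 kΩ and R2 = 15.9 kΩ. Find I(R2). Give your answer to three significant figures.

I ≈ 0.132 mA

Combine the parallel branches: R_p = (1/10.5 + 1/15.9)⁻¹ = 6.324 kΩ.
V_A by voltage divider: V_A = 8.43 × 6.324/(19.1 + 6.324) = 2.097 V.
Branch current I = V_A/R2 = 2.097/15.9 = 0.1319 mA.
(Check via current divider: I_total = 0.3316 mA; share G_k/ΣG = 0.3977 → same result.)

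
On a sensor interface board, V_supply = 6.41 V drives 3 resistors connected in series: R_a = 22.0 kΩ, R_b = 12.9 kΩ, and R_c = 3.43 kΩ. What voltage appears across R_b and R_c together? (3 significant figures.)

V ≈ 2.73 V

Total series resistance ΣR = 22.0 + 12.9 + 3.43 = 38.33 kΩ.
R_{R_b..R_c} = 12.9 + 3.43 = 16.33 kΩ.
By the voltage-divider rule, V = 6.41 × 16.33/38.33 = 2.731 V.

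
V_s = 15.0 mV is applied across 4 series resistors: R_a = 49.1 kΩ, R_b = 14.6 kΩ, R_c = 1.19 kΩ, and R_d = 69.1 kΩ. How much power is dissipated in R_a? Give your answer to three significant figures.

ΣR = 134.0 kΩ → I = 15.0/134.0 = 0.1119 µA.
P(R_a) = I²·R_a = (0.1119)² × 49.1 = 0.6153 nW.

P ≈ 0.615 nW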